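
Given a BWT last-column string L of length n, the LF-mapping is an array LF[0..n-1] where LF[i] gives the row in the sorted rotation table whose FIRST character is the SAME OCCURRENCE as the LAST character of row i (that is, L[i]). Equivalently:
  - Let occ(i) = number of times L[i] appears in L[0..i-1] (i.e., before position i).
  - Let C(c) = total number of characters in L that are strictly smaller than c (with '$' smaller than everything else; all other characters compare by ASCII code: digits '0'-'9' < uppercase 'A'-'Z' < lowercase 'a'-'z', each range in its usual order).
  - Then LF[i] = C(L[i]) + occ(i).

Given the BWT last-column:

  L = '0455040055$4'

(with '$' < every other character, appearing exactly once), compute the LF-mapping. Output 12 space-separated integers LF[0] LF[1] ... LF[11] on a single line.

Answer: 1 5 8 9 2 6 3 4 10 11 0 7

Derivation:
Char counts: '$':1, '0':4, '4':3, '5':4
C (first-col start): C('$')=0, C('0')=1, C('4')=5, C('5')=8
L[0]='0': occ=0, LF[0]=C('0')+0=1+0=1
L[1]='4': occ=0, LF[1]=C('4')+0=5+0=5
L[2]='5': occ=0, LF[2]=C('5')+0=8+0=8
L[3]='5': occ=1, LF[3]=C('5')+1=8+1=9
L[4]='0': occ=1, LF[4]=C('0')+1=1+1=2
L[5]='4': occ=1, LF[5]=C('4')+1=5+1=6
L[6]='0': occ=2, LF[6]=C('0')+2=1+2=3
L[7]='0': occ=3, LF[7]=C('0')+3=1+3=4
L[8]='5': occ=2, LF[8]=C('5')+2=8+2=10
L[9]='5': occ=3, LF[9]=C('5')+3=8+3=11
L[10]='$': occ=0, LF[10]=C('$')+0=0+0=0
L[11]='4': occ=2, LF[11]=C('4')+2=5+2=7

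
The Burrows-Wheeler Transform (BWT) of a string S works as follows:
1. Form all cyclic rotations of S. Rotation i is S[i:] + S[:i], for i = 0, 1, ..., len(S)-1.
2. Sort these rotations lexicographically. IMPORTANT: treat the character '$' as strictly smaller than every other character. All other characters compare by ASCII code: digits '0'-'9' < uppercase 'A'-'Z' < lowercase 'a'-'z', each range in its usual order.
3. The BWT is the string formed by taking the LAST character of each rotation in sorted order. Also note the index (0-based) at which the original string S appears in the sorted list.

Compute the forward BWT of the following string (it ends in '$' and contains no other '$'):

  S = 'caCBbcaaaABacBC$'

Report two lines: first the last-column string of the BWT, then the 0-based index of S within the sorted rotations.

All 16 rotations (rotation i = S[i:]+S[:i]):
  rot[0] = caCBbcaaaABacBC$
  rot[1] = aCBbcaaaABacBC$c
  rot[2] = CBbcaaaABacBC$ca
  rot[3] = BbcaaaABacBC$caC
  rot[4] = bcaaaABacBC$caCB
  rot[5] = caaaABacBC$caCBb
  rot[6] = aaaABacBC$caCBbc
  rot[7] = aaABacBC$caCBbca
  rot[8] = aABacBC$caCBbcaa
  rot[9] = ABacBC$caCBbcaaa
  rot[10] = BacBC$caCBbcaaaA
  rot[11] = acBC$caCBbcaaaAB
  rot[12] = cBC$caCBbcaaaABa
  rot[13] = BC$caCBbcaaaABac
  rot[14] = C$caCBbcaaaABacB
  rot[15] = $caCBbcaaaABacBC
Sorted (with $ < everything):
  sorted[0] = $caCBbcaaaABacBC  (last char: 'C')
  sorted[1] = ABacBC$caCBbcaaa  (last char: 'a')
  sorted[2] = BC$caCBbcaaaABac  (last char: 'c')
  sorted[3] = BacBC$caCBbcaaaA  (last char: 'A')
  sorted[4] = BbcaaaABacBC$caC  (last char: 'C')
  sorted[5] = C$caCBbcaaaABacB  (last char: 'B')
  sorted[6] = CBbcaaaABacBC$ca  (last char: 'a')
  sorted[7] = aABacBC$caCBbcaa  (last char: 'a')
  sorted[8] = aCBbcaaaABacBC$c  (last char: 'c')
  sorted[9] = aaABacBC$caCBbca  (last char: 'a')
  sorted[10] = aaaABacBC$caCBbc  (last char: 'c')
  sorted[11] = acBC$caCBbcaaaAB  (last char: 'B')
  sorted[12] = bcaaaABacBC$caCB  (last char: 'B')
  sorted[13] = cBC$caCBbcaaaABa  (last char: 'a')
  sorted[14] = caCBbcaaaABacBC$  (last char: '$')
  sorted[15] = caaaABacBC$caCBb  (last char: 'b')
Last column: CacACBaacacBBa$b
Original string S is at sorted index 14

Answer: CacACBaacacBBa$b
14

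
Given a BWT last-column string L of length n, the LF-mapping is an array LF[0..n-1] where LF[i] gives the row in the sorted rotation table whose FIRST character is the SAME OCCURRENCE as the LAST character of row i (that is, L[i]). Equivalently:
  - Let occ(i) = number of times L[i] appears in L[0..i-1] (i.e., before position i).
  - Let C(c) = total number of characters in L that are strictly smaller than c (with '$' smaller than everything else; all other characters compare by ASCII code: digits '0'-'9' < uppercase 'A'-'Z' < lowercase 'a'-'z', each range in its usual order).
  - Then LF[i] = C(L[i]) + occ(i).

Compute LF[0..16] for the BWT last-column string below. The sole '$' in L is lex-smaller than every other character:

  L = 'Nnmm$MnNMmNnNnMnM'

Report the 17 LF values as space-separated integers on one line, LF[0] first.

Char counts: '$':1, 'M':4, 'N':4, 'm':3, 'n':5
C (first-col start): C('$')=0, C('M')=1, C('N')=5, C('m')=9, C('n')=12
L[0]='N': occ=0, LF[0]=C('N')+0=5+0=5
L[1]='n': occ=0, LF[1]=C('n')+0=12+0=12
L[2]='m': occ=0, LF[2]=C('m')+0=9+0=9
L[3]='m': occ=1, LF[3]=C('m')+1=9+1=10
L[4]='$': occ=0, LF[4]=C('$')+0=0+0=0
L[5]='M': occ=0, LF[5]=C('M')+0=1+0=1
L[6]='n': occ=1, LF[6]=C('n')+1=12+1=13
L[7]='N': occ=1, LF[7]=C('N')+1=5+1=6
L[8]='M': occ=1, LF[8]=C('M')+1=1+1=2
L[9]='m': occ=2, LF[9]=C('m')+2=9+2=11
L[10]='N': occ=2, LF[10]=C('N')+2=5+2=7
L[11]='n': occ=2, LF[11]=C('n')+2=12+2=14
L[12]='N': occ=3, LF[12]=C('N')+3=5+3=8
L[13]='n': occ=3, LF[13]=C('n')+3=12+3=15
L[14]='M': occ=2, LF[14]=C('M')+2=1+2=3
L[15]='n': occ=4, LF[15]=C('n')+4=12+4=16
L[16]='M': occ=3, LF[16]=C('M')+3=1+3=4

Answer: 5 12 9 10 0 1 13 6 2 11 7 14 8 15 3 16 4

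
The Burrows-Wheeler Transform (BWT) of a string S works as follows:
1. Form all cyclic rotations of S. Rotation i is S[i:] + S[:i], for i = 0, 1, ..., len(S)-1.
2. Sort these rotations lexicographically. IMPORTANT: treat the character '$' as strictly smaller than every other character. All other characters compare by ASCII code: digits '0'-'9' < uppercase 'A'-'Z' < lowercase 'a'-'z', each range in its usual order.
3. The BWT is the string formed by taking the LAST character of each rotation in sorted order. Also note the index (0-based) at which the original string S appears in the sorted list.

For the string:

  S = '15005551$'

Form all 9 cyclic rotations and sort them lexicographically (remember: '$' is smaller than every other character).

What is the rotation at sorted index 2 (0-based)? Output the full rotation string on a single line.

All 9 rotations (rotation i = S[i:]+S[:i]):
  rot[0] = 15005551$
  rot[1] = 5005551$1
  rot[2] = 005551$15
  rot[3] = 05551$150
  rot[4] = 5551$1500
  rot[5] = 551$15005
  rot[6] = 51$150055
  rot[7] = 1$1500555
  rot[8] = $15005551
Sorted (with $ < everything):
  sorted[0] = $15005551
  sorted[1] = 005551$15
  sorted[2] = 05551$150
  sorted[3] = 1$1500555
  sorted[4] = 15005551$
  sorted[5] = 5005551$1
  sorted[6] = 51$150055
  sorted[7] = 551$15005
  sorted[8] = 5551$1500
sorted[2] = 05551$150

Answer: 05551$150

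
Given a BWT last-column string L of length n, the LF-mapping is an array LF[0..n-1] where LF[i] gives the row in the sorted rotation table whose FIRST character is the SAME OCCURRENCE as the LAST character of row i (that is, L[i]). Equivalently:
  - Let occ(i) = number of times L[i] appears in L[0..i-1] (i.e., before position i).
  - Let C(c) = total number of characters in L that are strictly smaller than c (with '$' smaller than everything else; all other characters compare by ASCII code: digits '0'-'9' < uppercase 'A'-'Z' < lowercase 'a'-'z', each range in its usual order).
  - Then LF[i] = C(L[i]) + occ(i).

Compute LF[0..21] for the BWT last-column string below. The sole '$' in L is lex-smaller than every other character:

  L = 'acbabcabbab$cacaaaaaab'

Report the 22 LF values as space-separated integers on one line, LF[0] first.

Char counts: '$':1, 'a':11, 'b':6, 'c':4
C (first-col start): C('$')=0, C('a')=1, C('b')=12, C('c')=18
L[0]='a': occ=0, LF[0]=C('a')+0=1+0=1
L[1]='c': occ=0, LF[1]=C('c')+0=18+0=18
L[2]='b': occ=0, LF[2]=C('b')+0=12+0=12
L[3]='a': occ=1, LF[3]=C('a')+1=1+1=2
L[4]='b': occ=1, LF[4]=C('b')+1=12+1=13
L[5]='c': occ=1, LF[5]=C('c')+1=18+1=19
L[6]='a': occ=2, LF[6]=C('a')+2=1+2=3
L[7]='b': occ=2, LF[7]=C('b')+2=12+2=14
L[8]='b': occ=3, LF[8]=C('b')+3=12+3=15
L[9]='a': occ=3, LF[9]=C('a')+3=1+3=4
L[10]='b': occ=4, LF[10]=C('b')+4=12+4=16
L[11]='$': occ=0, LF[11]=C('$')+0=0+0=0
L[12]='c': occ=2, LF[12]=C('c')+2=18+2=20
L[13]='a': occ=4, LF[13]=C('a')+4=1+4=5
L[14]='c': occ=3, LF[14]=C('c')+3=18+3=21
L[15]='a': occ=5, LF[15]=C('a')+5=1+5=6
L[16]='a': occ=6, LF[16]=C('a')+6=1+6=7
L[17]='a': occ=7, LF[17]=C('a')+7=1+7=8
L[18]='a': occ=8, LF[18]=C('a')+8=1+8=9
L[19]='a': occ=9, LF[19]=C('a')+9=1+9=10
L[20]='a': occ=10, LF[20]=C('a')+10=1+10=11
L[21]='b': occ=5, LF[21]=C('b')+5=12+5=17

Answer: 1 18 12 2 13 19 3 14 15 4 16 0 20 5 21 6 7 8 9 10 11 17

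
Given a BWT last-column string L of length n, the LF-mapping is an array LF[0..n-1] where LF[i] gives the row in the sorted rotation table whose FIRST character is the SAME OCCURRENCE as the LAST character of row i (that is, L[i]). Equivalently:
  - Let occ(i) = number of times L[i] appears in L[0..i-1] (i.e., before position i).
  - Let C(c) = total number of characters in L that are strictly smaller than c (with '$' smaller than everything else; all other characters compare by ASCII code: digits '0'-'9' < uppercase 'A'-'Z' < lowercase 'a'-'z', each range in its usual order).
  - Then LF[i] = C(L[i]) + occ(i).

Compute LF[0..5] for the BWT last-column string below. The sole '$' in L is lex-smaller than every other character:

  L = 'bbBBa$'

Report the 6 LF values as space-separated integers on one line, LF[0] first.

Answer: 4 5 1 2 3 0

Derivation:
Char counts: '$':1, 'B':2, 'a':1, 'b':2
C (first-col start): C('$')=0, C('B')=1, C('a')=3, C('b')=4
L[0]='b': occ=0, LF[0]=C('b')+0=4+0=4
L[1]='b': occ=1, LF[1]=C('b')+1=4+1=5
L[2]='B': occ=0, LF[2]=C('B')+0=1+0=1
L[3]='B': occ=1, LF[3]=C('B')+1=1+1=2
L[4]='a': occ=0, LF[4]=C('a')+0=3+0=3
L[5]='$': occ=0, LF[5]=C('$')+0=0+0=0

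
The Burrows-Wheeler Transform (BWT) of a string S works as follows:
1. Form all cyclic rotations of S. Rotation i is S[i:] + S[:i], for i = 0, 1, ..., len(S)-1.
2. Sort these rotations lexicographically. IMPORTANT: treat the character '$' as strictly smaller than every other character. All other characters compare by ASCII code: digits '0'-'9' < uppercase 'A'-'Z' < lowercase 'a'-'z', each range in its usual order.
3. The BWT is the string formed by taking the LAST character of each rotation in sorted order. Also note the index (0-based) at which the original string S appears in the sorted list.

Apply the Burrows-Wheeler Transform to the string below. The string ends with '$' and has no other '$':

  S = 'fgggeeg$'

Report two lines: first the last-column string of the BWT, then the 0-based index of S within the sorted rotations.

Answer: gge$eggf
3

Derivation:
All 8 rotations (rotation i = S[i:]+S[:i]):
  rot[0] = fgggeeg$
  rot[1] = gggeeg$f
  rot[2] = ggeeg$fg
  rot[3] = geeg$fgg
  rot[4] = eeg$fggg
  rot[5] = eg$fggge
  rot[6] = g$fgggee
  rot[7] = $fgggeeg
Sorted (with $ < everything):
  sorted[0] = $fgggeeg  (last char: 'g')
  sorted[1] = eeg$fggg  (last char: 'g')
  sorted[2] = eg$fggge  (last char: 'e')
  sorted[3] = fgggeeg$  (last char: '$')
  sorted[4] = g$fgggee  (last char: 'e')
  sorted[5] = geeg$fgg  (last char: 'g')
  sorted[6] = ggeeg$fg  (last char: 'g')
  sorted[7] = gggeeg$f  (last char: 'f')
Last column: gge$eggf
Original string S is at sorted index 3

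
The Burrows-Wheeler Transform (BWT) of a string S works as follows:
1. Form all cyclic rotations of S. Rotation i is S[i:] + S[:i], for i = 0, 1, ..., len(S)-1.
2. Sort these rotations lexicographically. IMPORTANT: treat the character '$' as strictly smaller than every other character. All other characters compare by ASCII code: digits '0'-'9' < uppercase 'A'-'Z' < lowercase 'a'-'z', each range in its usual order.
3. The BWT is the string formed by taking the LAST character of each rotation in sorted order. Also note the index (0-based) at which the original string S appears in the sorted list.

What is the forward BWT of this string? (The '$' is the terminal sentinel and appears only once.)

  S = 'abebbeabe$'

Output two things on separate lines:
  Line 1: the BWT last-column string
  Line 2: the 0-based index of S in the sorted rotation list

Answer: ee$eababbb
2

Derivation:
All 10 rotations (rotation i = S[i:]+S[:i]):
  rot[0] = abebbeabe$
  rot[1] = bebbeabe$a
  rot[2] = ebbeabe$ab
  rot[3] = bbeabe$abe
  rot[4] = beabe$abeb
  rot[5] = eabe$abebb
  rot[6] = abe$abebbe
  rot[7] = be$abebbea
  rot[8] = e$abebbeab
  rot[9] = $abebbeabe
Sorted (with $ < everything):
  sorted[0] = $abebbeabe  (last char: 'e')
  sorted[1] = abe$abebbe  (last char: 'e')
  sorted[2] = abebbeabe$  (last char: '$')
  sorted[3] = bbeabe$abe  (last char: 'e')
  sorted[4] = be$abebbea  (last char: 'a')
  sorted[5] = beabe$abeb  (last char: 'b')
  sorted[6] = bebbeabe$a  (last char: 'a')
  sorted[7] = e$abebbeab  (last char: 'b')
  sorted[8] = eabe$abebb  (last char: 'b')
  sorted[9] = ebbeabe$ab  (last char: 'b')
Last column: ee$eababbb
Original string S is at sorted index 2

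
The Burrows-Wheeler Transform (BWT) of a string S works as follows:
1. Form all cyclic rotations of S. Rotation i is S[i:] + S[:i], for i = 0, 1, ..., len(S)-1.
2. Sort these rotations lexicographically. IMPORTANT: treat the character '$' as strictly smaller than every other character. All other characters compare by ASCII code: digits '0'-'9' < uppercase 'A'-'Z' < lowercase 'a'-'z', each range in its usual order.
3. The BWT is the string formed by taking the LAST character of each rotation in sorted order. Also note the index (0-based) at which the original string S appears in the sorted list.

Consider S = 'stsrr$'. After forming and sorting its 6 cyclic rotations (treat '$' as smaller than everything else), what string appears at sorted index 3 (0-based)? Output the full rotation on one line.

All 6 rotations (rotation i = S[i:]+S[:i]):
  rot[0] = stsrr$
  rot[1] = tsrr$s
  rot[2] = srr$st
  rot[3] = rr$sts
  rot[4] = r$stsr
  rot[5] = $stsrr
Sorted (with $ < everything):
  sorted[0] = $stsrr
  sorted[1] = r$stsr
  sorted[2] = rr$sts
  sorted[3] = srr$st
  sorted[4] = stsrr$
  sorted[5] = tsrr$s
sorted[3] = srr$st

Answer: srr$st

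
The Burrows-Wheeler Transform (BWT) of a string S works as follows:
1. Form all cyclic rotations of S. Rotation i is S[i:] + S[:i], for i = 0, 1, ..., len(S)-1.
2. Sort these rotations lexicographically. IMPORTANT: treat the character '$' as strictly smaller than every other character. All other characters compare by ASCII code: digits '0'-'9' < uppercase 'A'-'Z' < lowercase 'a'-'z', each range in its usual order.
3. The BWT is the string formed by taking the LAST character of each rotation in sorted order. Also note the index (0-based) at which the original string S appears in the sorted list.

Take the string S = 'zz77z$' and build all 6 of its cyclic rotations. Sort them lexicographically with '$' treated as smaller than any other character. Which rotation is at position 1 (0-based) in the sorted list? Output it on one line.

Answer: 77z$zz

Derivation:
All 6 rotations (rotation i = S[i:]+S[:i]):
  rot[0] = zz77z$
  rot[1] = z77z$z
  rot[2] = 77z$zz
  rot[3] = 7z$zz7
  rot[4] = z$zz77
  rot[5] = $zz77z
Sorted (with $ < everything):
  sorted[0] = $zz77z
  sorted[1] = 77z$zz
  sorted[2] = 7z$zz7
  sorted[3] = z$zz77
  sorted[4] = z77z$z
  sorted[5] = zz77z$
sorted[1] = 77z$zz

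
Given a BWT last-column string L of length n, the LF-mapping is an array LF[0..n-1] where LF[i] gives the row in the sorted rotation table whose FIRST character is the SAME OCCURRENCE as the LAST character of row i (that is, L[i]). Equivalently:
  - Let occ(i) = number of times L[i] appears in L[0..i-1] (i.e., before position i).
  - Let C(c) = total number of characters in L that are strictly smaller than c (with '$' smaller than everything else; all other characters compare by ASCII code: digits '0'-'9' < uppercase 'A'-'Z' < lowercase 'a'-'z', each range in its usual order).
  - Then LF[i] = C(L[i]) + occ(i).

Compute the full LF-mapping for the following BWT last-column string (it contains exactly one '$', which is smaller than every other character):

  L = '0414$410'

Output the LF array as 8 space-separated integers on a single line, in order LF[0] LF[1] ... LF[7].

Answer: 1 5 3 6 0 7 4 2

Derivation:
Char counts: '$':1, '0':2, '1':2, '4':3
C (first-col start): C('$')=0, C('0')=1, C('1')=3, C('4')=5
L[0]='0': occ=0, LF[0]=C('0')+0=1+0=1
L[1]='4': occ=0, LF[1]=C('4')+0=5+0=5
L[2]='1': occ=0, LF[2]=C('1')+0=3+0=3
L[3]='4': occ=1, LF[3]=C('4')+1=5+1=6
L[4]='$': occ=0, LF[4]=C('$')+0=0+0=0
L[5]='4': occ=2, LF[5]=C('4')+2=5+2=7
L[6]='1': occ=1, LF[6]=C('1')+1=3+1=4
L[7]='0': occ=1, LF[7]=C('0')+1=1+1=2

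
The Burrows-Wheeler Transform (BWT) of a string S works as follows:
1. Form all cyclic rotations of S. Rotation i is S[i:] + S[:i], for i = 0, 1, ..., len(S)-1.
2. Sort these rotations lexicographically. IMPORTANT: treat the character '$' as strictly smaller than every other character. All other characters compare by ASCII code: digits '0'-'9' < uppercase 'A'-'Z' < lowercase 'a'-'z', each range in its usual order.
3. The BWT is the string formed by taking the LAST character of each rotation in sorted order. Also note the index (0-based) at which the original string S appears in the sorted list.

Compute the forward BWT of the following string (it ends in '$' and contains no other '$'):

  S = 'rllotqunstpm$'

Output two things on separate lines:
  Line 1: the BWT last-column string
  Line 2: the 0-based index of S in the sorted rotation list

Answer: mrlpultt$nsoq
8

Derivation:
All 13 rotations (rotation i = S[i:]+S[:i]):
  rot[0] = rllotqunstpm$
  rot[1] = llotqunstpm$r
  rot[2] = lotqunstpm$rl
  rot[3] = otqunstpm$rll
  rot[4] = tqunstpm$rllo
  rot[5] = qunstpm$rllot
  rot[6] = unstpm$rllotq
  rot[7] = nstpm$rllotqu
  rot[8] = stpm$rllotqun
  rot[9] = tpm$rllotquns
  rot[10] = pm$rllotqunst
  rot[11] = m$rllotqunstp
  rot[12] = $rllotqunstpm
Sorted (with $ < everything):
  sorted[0] = $rllotqunstpm  (last char: 'm')
  sorted[1] = llotqunstpm$r  (last char: 'r')
  sorted[2] = lotqunstpm$rl  (last char: 'l')
  sorted[3] = m$rllotqunstp  (last char: 'p')
  sorted[4] = nstpm$rllotqu  (last char: 'u')
  sorted[5] = otqunstpm$rll  (last char: 'l')
  sorted[6] = pm$rllotqunst  (last char: 't')
  sorted[7] = qunstpm$rllot  (last char: 't')
  sorted[8] = rllotqunstpm$  (last char: '$')
  sorted[9] = stpm$rllotqun  (last char: 'n')
  sorted[10] = tpm$rllotquns  (last char: 's')
  sorted[11] = tqunstpm$rllo  (last char: 'o')
  sorted[12] = unstpm$rllotq  (last char: 'q')
Last column: mrlpultt$nsoq
Original string S is at sorted index 8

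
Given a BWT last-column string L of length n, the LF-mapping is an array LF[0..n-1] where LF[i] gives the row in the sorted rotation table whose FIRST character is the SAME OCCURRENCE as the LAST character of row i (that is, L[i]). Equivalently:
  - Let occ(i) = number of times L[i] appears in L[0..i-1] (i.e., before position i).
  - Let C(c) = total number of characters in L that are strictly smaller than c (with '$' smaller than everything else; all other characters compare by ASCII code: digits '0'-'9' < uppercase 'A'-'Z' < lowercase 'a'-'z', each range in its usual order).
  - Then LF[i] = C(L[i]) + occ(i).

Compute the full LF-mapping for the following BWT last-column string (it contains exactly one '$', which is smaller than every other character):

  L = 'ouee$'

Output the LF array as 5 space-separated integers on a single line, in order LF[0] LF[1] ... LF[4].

Answer: 3 4 1 2 0

Derivation:
Char counts: '$':1, 'e':2, 'o':1, 'u':1
C (first-col start): C('$')=0, C('e')=1, C('o')=3, C('u')=4
L[0]='o': occ=0, LF[0]=C('o')+0=3+0=3
L[1]='u': occ=0, LF[1]=C('u')+0=4+0=4
L[2]='e': occ=0, LF[2]=C('e')+0=1+0=1
L[3]='e': occ=1, LF[3]=C('e')+1=1+1=2
L[4]='$': occ=0, LF[4]=C('$')+0=0+0=0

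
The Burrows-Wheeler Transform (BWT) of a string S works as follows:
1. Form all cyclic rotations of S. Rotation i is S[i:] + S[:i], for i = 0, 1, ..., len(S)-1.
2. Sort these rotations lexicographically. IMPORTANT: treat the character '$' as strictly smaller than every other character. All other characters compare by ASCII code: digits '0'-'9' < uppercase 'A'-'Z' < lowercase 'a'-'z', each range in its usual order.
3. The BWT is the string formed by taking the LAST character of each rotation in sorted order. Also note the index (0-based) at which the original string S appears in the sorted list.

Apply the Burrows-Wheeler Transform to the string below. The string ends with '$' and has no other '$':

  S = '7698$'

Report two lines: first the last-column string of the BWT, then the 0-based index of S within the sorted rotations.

All 5 rotations (rotation i = S[i:]+S[:i]):
  rot[0] = 7698$
  rot[1] = 698$7
  rot[2] = 98$76
  rot[3] = 8$769
  rot[4] = $7698
Sorted (with $ < everything):
  sorted[0] = $7698  (last char: '8')
  sorted[1] = 698$7  (last char: '7')
  sorted[2] = 7698$  (last char: '$')
  sorted[3] = 8$769  (last char: '9')
  sorted[4] = 98$76  (last char: '6')
Last column: 87$96
Original string S is at sorted index 2

Answer: 87$96
2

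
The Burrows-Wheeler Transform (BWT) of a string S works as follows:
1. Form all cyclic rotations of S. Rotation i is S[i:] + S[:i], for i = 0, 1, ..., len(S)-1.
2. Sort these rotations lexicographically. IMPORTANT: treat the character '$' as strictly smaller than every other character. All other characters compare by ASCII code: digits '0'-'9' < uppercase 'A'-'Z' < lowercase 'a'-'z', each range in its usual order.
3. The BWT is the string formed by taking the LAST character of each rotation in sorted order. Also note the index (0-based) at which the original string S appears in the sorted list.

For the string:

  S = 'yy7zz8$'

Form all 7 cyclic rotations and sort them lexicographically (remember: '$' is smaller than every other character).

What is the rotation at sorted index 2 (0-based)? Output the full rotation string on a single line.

Answer: 8$yy7zz

Derivation:
All 7 rotations (rotation i = S[i:]+S[:i]):
  rot[0] = yy7zz8$
  rot[1] = y7zz8$y
  rot[2] = 7zz8$yy
  rot[3] = zz8$yy7
  rot[4] = z8$yy7z
  rot[5] = 8$yy7zz
  rot[6] = $yy7zz8
Sorted (with $ < everything):
  sorted[0] = $yy7zz8
  sorted[1] = 7zz8$yy
  sorted[2] = 8$yy7zz
  sorted[3] = y7zz8$y
  sorted[4] = yy7zz8$
  sorted[5] = z8$yy7z
  sorted[6] = zz8$yy7
sorted[2] = 8$yy7zz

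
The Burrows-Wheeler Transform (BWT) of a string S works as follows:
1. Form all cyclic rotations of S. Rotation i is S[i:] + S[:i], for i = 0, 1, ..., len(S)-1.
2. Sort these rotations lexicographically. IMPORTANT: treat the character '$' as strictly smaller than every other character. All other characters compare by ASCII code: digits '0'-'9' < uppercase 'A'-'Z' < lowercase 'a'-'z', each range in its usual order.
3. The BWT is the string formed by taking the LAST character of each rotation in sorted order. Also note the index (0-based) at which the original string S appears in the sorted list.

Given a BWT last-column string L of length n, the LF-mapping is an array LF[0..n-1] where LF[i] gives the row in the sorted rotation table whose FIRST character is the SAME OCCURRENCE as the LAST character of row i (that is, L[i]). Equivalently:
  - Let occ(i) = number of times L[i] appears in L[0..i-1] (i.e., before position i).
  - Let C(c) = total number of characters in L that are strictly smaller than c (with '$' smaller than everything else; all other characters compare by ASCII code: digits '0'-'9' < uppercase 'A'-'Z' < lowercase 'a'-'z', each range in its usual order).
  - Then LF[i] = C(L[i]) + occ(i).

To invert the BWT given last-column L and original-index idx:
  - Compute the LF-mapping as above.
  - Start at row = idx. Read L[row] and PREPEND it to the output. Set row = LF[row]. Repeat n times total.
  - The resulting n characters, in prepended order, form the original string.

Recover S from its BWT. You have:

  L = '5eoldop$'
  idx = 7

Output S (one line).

LF mapping: 1 3 5 4 2 6 7 0
Walk LF starting at row 7, prepending L[row]:
  step 1: row=7, L[7]='$', prepend. Next row=LF[7]=0
  step 2: row=0, L[0]='5', prepend. Next row=LF[0]=1
  step 3: row=1, L[1]='e', prepend. Next row=LF[1]=3
  step 4: row=3, L[3]='l', prepend. Next row=LF[3]=4
  step 5: row=4, L[4]='d', prepend. Next row=LF[4]=2
  step 6: row=2, L[2]='o', prepend. Next row=LF[2]=5
  step 7: row=5, L[5]='o', prepend. Next row=LF[5]=6
  step 8: row=6, L[6]='p', prepend. Next row=LF[6]=7
Reversed output: poodle5$

Answer: poodle5$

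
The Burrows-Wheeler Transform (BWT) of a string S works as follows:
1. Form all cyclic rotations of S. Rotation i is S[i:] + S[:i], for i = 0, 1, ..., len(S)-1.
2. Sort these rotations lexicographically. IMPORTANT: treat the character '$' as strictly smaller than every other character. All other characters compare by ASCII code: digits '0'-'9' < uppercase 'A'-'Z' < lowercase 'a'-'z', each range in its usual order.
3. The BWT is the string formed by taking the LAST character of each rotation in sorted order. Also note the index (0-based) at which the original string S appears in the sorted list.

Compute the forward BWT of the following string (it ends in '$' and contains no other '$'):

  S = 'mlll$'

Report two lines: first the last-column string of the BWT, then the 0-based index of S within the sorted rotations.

All 5 rotations (rotation i = S[i:]+S[:i]):
  rot[0] = mlll$
  rot[1] = lll$m
  rot[2] = ll$ml
  rot[3] = l$mll
  rot[4] = $mlll
Sorted (with $ < everything):
  sorted[0] = $mlll  (last char: 'l')
  sorted[1] = l$mll  (last char: 'l')
  sorted[2] = ll$ml  (last char: 'l')
  sorted[3] = lll$m  (last char: 'm')
  sorted[4] = mlll$  (last char: '$')
Last column: lllm$
Original string S is at sorted index 4

Answer: lllm$
4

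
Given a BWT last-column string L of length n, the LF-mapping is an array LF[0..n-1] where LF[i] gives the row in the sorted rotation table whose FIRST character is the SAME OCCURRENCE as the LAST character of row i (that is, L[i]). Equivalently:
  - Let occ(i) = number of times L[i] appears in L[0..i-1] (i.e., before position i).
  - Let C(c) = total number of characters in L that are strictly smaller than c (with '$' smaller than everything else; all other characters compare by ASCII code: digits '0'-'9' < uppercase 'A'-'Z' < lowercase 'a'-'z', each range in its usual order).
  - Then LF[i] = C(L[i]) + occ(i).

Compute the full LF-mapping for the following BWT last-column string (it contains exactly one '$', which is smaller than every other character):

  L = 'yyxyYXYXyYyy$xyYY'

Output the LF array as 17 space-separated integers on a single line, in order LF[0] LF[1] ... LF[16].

Answer: 10 11 8 12 3 1 4 2 13 5 14 15 0 9 16 6 7

Derivation:
Char counts: '$':1, 'X':2, 'Y':5, 'x':2, 'y':7
C (first-col start): C('$')=0, C('X')=1, C('Y')=3, C('x')=8, C('y')=10
L[0]='y': occ=0, LF[0]=C('y')+0=10+0=10
L[1]='y': occ=1, LF[1]=C('y')+1=10+1=11
L[2]='x': occ=0, LF[2]=C('x')+0=8+0=8
L[3]='y': occ=2, LF[3]=C('y')+2=10+2=12
L[4]='Y': occ=0, LF[4]=C('Y')+0=3+0=3
L[5]='X': occ=0, LF[5]=C('X')+0=1+0=1
L[6]='Y': occ=1, LF[6]=C('Y')+1=3+1=4
L[7]='X': occ=1, LF[7]=C('X')+1=1+1=2
L[8]='y': occ=3, LF[8]=C('y')+3=10+3=13
L[9]='Y': occ=2, LF[9]=C('Y')+2=3+2=5
L[10]='y': occ=4, LF[10]=C('y')+4=10+4=14
L[11]='y': occ=5, LF[11]=C('y')+5=10+5=15
L[12]='$': occ=0, LF[12]=C('$')+0=0+0=0
L[13]='x': occ=1, LF[13]=C('x')+1=8+1=9
L[14]='y': occ=6, LF[14]=C('y')+6=10+6=16
L[15]='Y': occ=3, LF[15]=C('Y')+3=3+3=6
L[16]='Y': occ=4, LF[16]=C('Y')+4=3+4=7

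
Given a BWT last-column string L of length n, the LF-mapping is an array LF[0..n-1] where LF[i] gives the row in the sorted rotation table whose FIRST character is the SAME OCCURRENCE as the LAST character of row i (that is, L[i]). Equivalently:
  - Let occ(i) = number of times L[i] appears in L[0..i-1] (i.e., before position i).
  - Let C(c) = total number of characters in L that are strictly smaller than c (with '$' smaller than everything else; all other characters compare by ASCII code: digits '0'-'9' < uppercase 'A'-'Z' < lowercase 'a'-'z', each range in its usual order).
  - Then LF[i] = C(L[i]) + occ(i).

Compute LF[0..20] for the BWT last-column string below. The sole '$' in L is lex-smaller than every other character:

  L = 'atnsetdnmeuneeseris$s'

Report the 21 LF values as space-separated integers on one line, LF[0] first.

Char counts: '$':1, 'a':1, 'd':1, 'e':5, 'i':1, 'm':1, 'n':3, 'r':1, 's':4, 't':2, 'u':1
C (first-col start): C('$')=0, C('a')=1, C('d')=2, C('e')=3, C('i')=8, C('m')=9, C('n')=10, C('r')=13, C('s')=14, C('t')=18, C('u')=20
L[0]='a': occ=0, LF[0]=C('a')+0=1+0=1
L[1]='t': occ=0, LF[1]=C('t')+0=18+0=18
L[2]='n': occ=0, LF[2]=C('n')+0=10+0=10
L[3]='s': occ=0, LF[3]=C('s')+0=14+0=14
L[4]='e': occ=0, LF[4]=C('e')+0=3+0=3
L[5]='t': occ=1, LF[5]=C('t')+1=18+1=19
L[6]='d': occ=0, LF[6]=C('d')+0=2+0=2
L[7]='n': occ=1, LF[7]=C('n')+1=10+1=11
L[8]='m': occ=0, LF[8]=C('m')+0=9+0=9
L[9]='e': occ=1, LF[9]=C('e')+1=3+1=4
L[10]='u': occ=0, LF[10]=C('u')+0=20+0=20
L[11]='n': occ=2, LF[11]=C('n')+2=10+2=12
L[12]='e': occ=2, LF[12]=C('e')+2=3+2=5
L[13]='e': occ=3, LF[13]=C('e')+3=3+3=6
L[14]='s': occ=1, LF[14]=C('s')+1=14+1=15
L[15]='e': occ=4, LF[15]=C('e')+4=3+4=7
L[16]='r': occ=0, LF[16]=C('r')+0=13+0=13
L[17]='i': occ=0, LF[17]=C('i')+0=8+0=8
L[18]='s': occ=2, LF[18]=C('s')+2=14+2=16
L[19]='$': occ=0, LF[19]=C('$')+0=0+0=0
L[20]='s': occ=3, LF[20]=C('s')+3=14+3=17

Answer: 1 18 10 14 3 19 2 11 9 4 20 12 5 6 15 7 13 8 16 0 17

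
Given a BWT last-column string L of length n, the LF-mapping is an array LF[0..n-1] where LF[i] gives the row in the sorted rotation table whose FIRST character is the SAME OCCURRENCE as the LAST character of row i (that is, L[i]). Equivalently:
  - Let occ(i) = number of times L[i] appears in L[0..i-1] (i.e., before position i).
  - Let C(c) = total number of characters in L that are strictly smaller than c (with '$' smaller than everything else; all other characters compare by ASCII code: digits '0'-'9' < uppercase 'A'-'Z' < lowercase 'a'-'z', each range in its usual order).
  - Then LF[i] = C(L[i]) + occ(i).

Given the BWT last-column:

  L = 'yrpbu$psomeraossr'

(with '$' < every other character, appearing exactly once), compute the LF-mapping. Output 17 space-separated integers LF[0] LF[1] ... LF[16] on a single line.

Answer: 16 9 7 2 15 0 8 12 5 4 3 10 1 6 13 14 11

Derivation:
Char counts: '$':1, 'a':1, 'b':1, 'e':1, 'm':1, 'o':2, 'p':2, 'r':3, 's':3, 'u':1, 'y':1
C (first-col start): C('$')=0, C('a')=1, C('b')=2, C('e')=3, C('m')=4, C('o')=5, C('p')=7, C('r')=9, C('s')=12, C('u')=15, C('y')=16
L[0]='y': occ=0, LF[0]=C('y')+0=16+0=16
L[1]='r': occ=0, LF[1]=C('r')+0=9+0=9
L[2]='p': occ=0, LF[2]=C('p')+0=7+0=7
L[3]='b': occ=0, LF[3]=C('b')+0=2+0=2
L[4]='u': occ=0, LF[4]=C('u')+0=15+0=15
L[5]='$': occ=0, LF[5]=C('$')+0=0+0=0
L[6]='p': occ=1, LF[6]=C('p')+1=7+1=8
L[7]='s': occ=0, LF[7]=C('s')+0=12+0=12
L[8]='o': occ=0, LF[8]=C('o')+0=5+0=5
L[9]='m': occ=0, LF[9]=C('m')+0=4+0=4
L[10]='e': occ=0, LF[10]=C('e')+0=3+0=3
L[11]='r': occ=1, LF[11]=C('r')+1=9+1=10
L[12]='a': occ=0, LF[12]=C('a')+0=1+0=1
L[13]='o': occ=1, LF[13]=C('o')+1=5+1=6
L[14]='s': occ=1, LF[14]=C('s')+1=12+1=13
L[15]='s': occ=2, LF[15]=C('s')+2=12+2=14
L[16]='r': occ=2, LF[16]=C('r')+2=9+2=11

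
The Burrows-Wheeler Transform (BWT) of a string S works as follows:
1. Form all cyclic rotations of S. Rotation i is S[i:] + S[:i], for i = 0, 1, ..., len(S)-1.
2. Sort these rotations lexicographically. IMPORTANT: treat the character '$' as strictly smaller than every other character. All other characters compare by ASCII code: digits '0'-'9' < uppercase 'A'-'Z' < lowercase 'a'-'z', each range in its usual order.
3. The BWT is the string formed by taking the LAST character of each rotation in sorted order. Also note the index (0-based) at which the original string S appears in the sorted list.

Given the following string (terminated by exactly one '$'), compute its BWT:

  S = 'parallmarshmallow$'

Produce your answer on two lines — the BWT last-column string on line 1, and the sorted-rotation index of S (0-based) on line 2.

All 18 rotations (rotation i = S[i:]+S[:i]):
  rot[0] = parallmarshmallow$
  rot[1] = arallmarshmallow$p
  rot[2] = rallmarshmallow$pa
  rot[3] = allmarshmallow$par
  rot[4] = llmarshmallow$para
  rot[5] = lmarshmallow$paral
  rot[6] = marshmallow$parall
  rot[7] = arshmallow$parallm
  rot[8] = rshmallow$parallma
  rot[9] = shmallow$parallmar
  rot[10] = hmallow$parallmars
  rot[11] = mallow$parallmarsh
  rot[12] = allow$parallmarshm
  rot[13] = llow$parallmarshma
  rot[14] = low$parallmarshmal
  rot[15] = ow$parallmarshmall
  rot[16] = w$parallmarshmallo
  rot[17] = $parallmarshmallow
Sorted (with $ < everything):
  sorted[0] = $parallmarshmallow  (last char: 'w')
  sorted[1] = allmarshmallow$par  (last char: 'r')
  sorted[2] = allow$parallmarshm  (last char: 'm')
  sorted[3] = arallmarshmallow$p  (last char: 'p')
  sorted[4] = arshmallow$parallm  (last char: 'm')
  sorted[5] = hmallow$parallmars  (last char: 's')
  sorted[6] = llmarshmallow$para  (last char: 'a')
  sorted[7] = llow$parallmarshma  (last char: 'a')
  sorted[8] = lmarshmallow$paral  (last char: 'l')
  sorted[9] = low$parallmarshmal  (last char: 'l')
  sorted[10] = mallow$parallmarsh  (last char: 'h')
  sorted[11] = marshmallow$parall  (last char: 'l')
  sorted[12] = ow$parallmarshmall  (last char: 'l')
  sorted[13] = parallmarshmallow$  (last char: '$')
  sorted[14] = rallmarshmallow$pa  (last char: 'a')
  sorted[15] = rshmallow$parallma  (last char: 'a')
  sorted[16] = shmallow$parallmar  (last char: 'r')
  sorted[17] = w$parallmarshmallo  (last char: 'o')
Last column: wrmpmsaallhll$aaro
Original string S is at sorted index 13

Answer: wrmpmsaallhll$aaro
13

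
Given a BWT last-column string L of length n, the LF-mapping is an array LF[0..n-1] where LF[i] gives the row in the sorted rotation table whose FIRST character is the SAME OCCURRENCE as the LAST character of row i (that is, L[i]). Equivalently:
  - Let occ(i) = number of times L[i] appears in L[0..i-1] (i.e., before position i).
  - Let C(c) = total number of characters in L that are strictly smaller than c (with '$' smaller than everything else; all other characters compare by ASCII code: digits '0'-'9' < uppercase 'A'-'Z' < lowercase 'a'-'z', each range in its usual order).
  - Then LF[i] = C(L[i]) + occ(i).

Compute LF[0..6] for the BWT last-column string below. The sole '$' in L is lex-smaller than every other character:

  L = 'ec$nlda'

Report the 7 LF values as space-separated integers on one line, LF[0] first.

Answer: 4 2 0 6 5 3 1

Derivation:
Char counts: '$':1, 'a':1, 'c':1, 'd':1, 'e':1, 'l':1, 'n':1
C (first-col start): C('$')=0, C('a')=1, C('c')=2, C('d')=3, C('e')=4, C('l')=5, C('n')=6
L[0]='e': occ=0, LF[0]=C('e')+0=4+0=4
L[1]='c': occ=0, LF[1]=C('c')+0=2+0=2
L[2]='$': occ=0, LF[2]=C('$')+0=0+0=0
L[3]='n': occ=0, LF[3]=C('n')+0=6+0=6
L[4]='l': occ=0, LF[4]=C('l')+0=5+0=5
L[5]='d': occ=0, LF[5]=C('d')+0=3+0=3
L[6]='a': occ=0, LF[6]=C('a')+0=1+0=1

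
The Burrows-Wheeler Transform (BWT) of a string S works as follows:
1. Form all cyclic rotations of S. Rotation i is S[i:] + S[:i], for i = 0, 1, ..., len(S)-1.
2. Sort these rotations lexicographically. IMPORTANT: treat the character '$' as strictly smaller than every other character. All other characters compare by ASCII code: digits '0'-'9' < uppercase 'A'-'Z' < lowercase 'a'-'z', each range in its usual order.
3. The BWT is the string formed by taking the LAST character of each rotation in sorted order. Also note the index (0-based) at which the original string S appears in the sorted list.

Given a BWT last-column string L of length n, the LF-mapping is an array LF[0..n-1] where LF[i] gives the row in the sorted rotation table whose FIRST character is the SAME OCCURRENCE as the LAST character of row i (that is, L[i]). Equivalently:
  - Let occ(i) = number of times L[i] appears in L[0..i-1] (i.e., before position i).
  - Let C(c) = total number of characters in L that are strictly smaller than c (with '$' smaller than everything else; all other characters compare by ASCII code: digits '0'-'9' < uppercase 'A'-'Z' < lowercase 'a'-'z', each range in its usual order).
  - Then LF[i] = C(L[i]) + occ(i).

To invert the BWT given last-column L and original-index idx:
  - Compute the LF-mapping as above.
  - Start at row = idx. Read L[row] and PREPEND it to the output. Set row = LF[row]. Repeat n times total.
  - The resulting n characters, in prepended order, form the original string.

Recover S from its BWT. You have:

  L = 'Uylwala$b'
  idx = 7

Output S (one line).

Answer: wallabyU$

Derivation:
LF mapping: 1 8 5 7 2 6 3 0 4
Walk LF starting at row 7, prepending L[row]:
  step 1: row=7, L[7]='$', prepend. Next row=LF[7]=0
  step 2: row=0, L[0]='U', prepend. Next row=LF[0]=1
  step 3: row=1, L[1]='y', prepend. Next row=LF[1]=8
  step 4: row=8, L[8]='b', prepend. Next row=LF[8]=4
  step 5: row=4, L[4]='a', prepend. Next row=LF[4]=2
  step 6: row=2, L[2]='l', prepend. Next row=LF[2]=5
  step 7: row=5, L[5]='l', prepend. Next row=LF[5]=6
  step 8: row=6, L[6]='a', prepend. Next row=LF[6]=3
  step 9: row=3, L[3]='w', prepend. Next row=LF[3]=7
Reversed output: wallabyU$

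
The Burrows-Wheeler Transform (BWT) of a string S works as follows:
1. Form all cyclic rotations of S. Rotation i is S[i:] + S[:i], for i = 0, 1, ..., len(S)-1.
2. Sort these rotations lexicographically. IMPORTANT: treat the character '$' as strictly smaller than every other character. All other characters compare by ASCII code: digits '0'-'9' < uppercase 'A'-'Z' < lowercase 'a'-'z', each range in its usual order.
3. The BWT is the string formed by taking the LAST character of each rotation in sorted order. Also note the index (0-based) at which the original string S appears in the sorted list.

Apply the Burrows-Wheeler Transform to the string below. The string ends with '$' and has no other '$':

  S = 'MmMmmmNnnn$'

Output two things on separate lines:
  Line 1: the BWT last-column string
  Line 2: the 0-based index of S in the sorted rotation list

Answer: n$mmMmmMnnN
1

Derivation:
All 11 rotations (rotation i = S[i:]+S[:i]):
  rot[0] = MmMmmmNnnn$
  rot[1] = mMmmmNnnn$M
  rot[2] = MmmmNnnn$Mm
  rot[3] = mmmNnnn$MmM
  rot[4] = mmNnnn$MmMm
  rot[5] = mNnnn$MmMmm
  rot[6] = Nnnn$MmMmmm
  rot[7] = nnn$MmMmmmN
  rot[8] = nn$MmMmmmNn
  rot[9] = n$MmMmmmNnn
  rot[10] = $MmMmmmNnnn
Sorted (with $ < everything):
  sorted[0] = $MmMmmmNnnn  (last char: 'n')
  sorted[1] = MmMmmmNnnn$  (last char: '$')
  sorted[2] = MmmmNnnn$Mm  (last char: 'm')
  sorted[3] = Nnnn$MmMmmm  (last char: 'm')
  sorted[4] = mMmmmNnnn$M  (last char: 'M')
  sorted[5] = mNnnn$MmMmm  (last char: 'm')
  sorted[6] = mmNnnn$MmMm  (last char: 'm')
  sorted[7] = mmmNnnn$MmM  (last char: 'M')
  sorted[8] = n$MmMmmmNnn  (last char: 'n')
  sorted[9] = nn$MmMmmmNn  (last char: 'n')
  sorted[10] = nnn$MmMmmmN  (last char: 'N')
Last column: n$mmMmmMnnN
Original string S is at sorted index 1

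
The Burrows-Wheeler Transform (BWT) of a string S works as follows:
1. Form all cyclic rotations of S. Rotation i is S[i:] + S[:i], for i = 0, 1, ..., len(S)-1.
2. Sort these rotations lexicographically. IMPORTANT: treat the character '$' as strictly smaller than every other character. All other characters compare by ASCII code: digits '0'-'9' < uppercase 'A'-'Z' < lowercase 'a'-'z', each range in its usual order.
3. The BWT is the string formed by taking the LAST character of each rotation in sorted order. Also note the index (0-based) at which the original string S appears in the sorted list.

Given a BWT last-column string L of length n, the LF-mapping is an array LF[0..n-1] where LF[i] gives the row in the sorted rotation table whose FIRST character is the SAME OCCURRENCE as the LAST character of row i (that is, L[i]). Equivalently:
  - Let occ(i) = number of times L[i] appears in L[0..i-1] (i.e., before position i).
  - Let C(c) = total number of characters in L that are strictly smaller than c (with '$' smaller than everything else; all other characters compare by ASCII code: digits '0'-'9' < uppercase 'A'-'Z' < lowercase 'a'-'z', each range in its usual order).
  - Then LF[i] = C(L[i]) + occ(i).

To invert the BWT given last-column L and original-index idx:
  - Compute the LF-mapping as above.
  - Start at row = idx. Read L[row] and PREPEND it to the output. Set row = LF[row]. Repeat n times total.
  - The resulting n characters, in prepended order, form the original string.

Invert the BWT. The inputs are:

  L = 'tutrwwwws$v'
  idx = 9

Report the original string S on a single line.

LF mapping: 3 5 4 1 7 8 9 10 2 0 6
Walk LF starting at row 9, prepending L[row]:
  step 1: row=9, L[9]='$', prepend. Next row=LF[9]=0
  step 2: row=0, L[0]='t', prepend. Next row=LF[0]=3
  step 3: row=3, L[3]='r', prepend. Next row=LF[3]=1
  step 4: row=1, L[1]='u', prepend. Next row=LF[1]=5
  step 5: row=5, L[5]='w', prepend. Next row=LF[5]=8
  step 6: row=8, L[8]='s', prepend. Next row=LF[8]=2
  step 7: row=2, L[2]='t', prepend. Next row=LF[2]=4
  step 8: row=4, L[4]='w', prepend. Next row=LF[4]=7
  step 9: row=7, L[7]='w', prepend. Next row=LF[7]=10
  step 10: row=10, L[10]='v', prepend. Next row=LF[10]=6
  step 11: row=6, L[6]='w', prepend. Next row=LF[6]=9
Reversed output: wvwwtswurt$

Answer: wvwwtswurt$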